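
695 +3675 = 4370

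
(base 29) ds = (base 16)195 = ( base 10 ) 405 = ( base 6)1513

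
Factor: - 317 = -317^1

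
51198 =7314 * 7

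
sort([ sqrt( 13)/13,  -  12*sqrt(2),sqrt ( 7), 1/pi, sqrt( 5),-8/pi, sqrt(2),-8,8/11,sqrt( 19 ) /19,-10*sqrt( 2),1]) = [-12 *sqrt( 2),-10*sqrt ( 2), - 8, - 8/pi,sqrt(19 )/19,sqrt( 13 ) /13,1/pi, 8/11,1 , sqrt(2),sqrt( 5),sqrt (7)]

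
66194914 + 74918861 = 141113775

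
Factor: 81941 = 67^1*1223^1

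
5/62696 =5/62696 = 0.00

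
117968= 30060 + 87908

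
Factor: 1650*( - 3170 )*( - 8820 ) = 46133010000 = 2^4*3^3 * 5^4*7^2 *11^1*317^1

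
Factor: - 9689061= - 3^1*43^1*75109^1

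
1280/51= 25 + 5/51 = 25.10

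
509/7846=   509/7846 = 0.06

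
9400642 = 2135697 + 7264945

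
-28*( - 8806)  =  246568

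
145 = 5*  29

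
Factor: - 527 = - 17^1  *31^1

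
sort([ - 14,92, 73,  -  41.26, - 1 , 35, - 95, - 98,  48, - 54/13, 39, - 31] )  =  [ - 98, - 95 , - 41.26, - 31 , - 14, - 54/13,  -  1,  35,  39 , 48, 73,92]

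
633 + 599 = 1232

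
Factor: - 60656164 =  -2^2  *  15164041^1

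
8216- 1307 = 6909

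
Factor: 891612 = 2^2 * 3^2*24767^1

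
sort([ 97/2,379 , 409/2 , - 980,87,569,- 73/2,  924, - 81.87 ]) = [ - 980, - 81.87, - 73/2, 97/2 , 87,  409/2,379,569,924]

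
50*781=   39050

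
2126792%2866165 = 2126792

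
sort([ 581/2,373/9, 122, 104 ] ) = [ 373/9,  104, 122, 581/2 ]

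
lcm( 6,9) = 18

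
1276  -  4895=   -  3619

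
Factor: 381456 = 2^4*3^3 * 883^1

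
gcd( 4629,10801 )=1543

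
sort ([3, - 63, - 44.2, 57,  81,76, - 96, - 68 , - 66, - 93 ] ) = [ - 96, - 93, - 68, - 66, - 63, - 44.2,3, 57,76,81] 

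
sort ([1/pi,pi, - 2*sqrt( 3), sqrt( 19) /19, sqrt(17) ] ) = [ - 2 * sqrt( 3 ),  sqrt(19)/19, 1/pi, pi, sqrt ( 17 ) ]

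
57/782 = 57/782= 0.07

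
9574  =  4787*2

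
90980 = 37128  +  53852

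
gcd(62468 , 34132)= 644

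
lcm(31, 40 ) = 1240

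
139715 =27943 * 5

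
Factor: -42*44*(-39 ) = 72072  =  2^3*3^2*7^1*11^1*13^1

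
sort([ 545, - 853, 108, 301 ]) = [  -  853,108, 301 , 545]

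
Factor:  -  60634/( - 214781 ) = 142/503 = 2^1 * 71^1*503^( - 1) 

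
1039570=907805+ 131765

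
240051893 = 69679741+170372152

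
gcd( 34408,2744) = 8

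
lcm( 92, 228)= 5244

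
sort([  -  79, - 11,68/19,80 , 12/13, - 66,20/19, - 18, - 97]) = [ - 97, - 79,-66,- 18, - 11,12/13 , 20/19 , 68/19,80 ] 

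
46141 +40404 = 86545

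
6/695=6/695 = 0.01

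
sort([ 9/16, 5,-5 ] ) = [-5,9/16,5]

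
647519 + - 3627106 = -2979587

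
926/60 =463/30 = 15.43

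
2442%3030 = 2442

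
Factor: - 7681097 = - 181^1*42437^1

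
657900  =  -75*( - 8772 ) 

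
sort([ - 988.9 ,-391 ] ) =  [ - 988.9, - 391]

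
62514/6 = 10419 = 10419.00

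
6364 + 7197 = 13561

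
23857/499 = 23857/499 = 47.81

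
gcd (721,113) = 1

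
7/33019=1/4717 =0.00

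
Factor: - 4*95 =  - 380 = - 2^2 *5^1 * 19^1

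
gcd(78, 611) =13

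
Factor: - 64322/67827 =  - 2^1*3^( - 1 ) * 23^(  -  1)*29^1 * 983^( - 1)*1109^1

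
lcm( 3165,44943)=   224715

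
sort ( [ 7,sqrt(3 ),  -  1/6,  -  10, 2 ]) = [-10, - 1/6, sqrt(3 ), 2, 7]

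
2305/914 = 2305/914 = 2.52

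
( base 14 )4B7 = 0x3B1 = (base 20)275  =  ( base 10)945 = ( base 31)UF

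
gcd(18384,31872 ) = 48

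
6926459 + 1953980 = 8880439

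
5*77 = 385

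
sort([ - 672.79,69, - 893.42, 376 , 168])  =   [ - 893.42,-672.79 , 69,168,376]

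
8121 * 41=332961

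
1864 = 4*466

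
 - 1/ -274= 1/274 = 0.00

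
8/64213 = 8/64213 = 0.00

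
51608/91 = 51608/91 = 567.12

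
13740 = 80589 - 66849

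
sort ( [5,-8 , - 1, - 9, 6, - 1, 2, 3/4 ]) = [ - 9 , - 8, - 1, - 1,3/4, 2,5, 6] 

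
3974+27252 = 31226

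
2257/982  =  2257/982 = 2.30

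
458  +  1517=1975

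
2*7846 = 15692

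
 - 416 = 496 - 912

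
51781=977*53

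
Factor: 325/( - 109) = -5^2*13^1*109^(- 1 )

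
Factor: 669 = 3^1*223^1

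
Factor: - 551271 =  - 3^1*7^1*26251^1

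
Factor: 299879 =83^1 * 3613^1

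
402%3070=402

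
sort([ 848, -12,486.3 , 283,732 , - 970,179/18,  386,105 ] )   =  [-970,-12, 179/18 , 105, 283,386, 486.3, 732 , 848 ] 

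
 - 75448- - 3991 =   -  71457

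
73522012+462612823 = 536134835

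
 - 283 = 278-561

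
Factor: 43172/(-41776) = -2^( - 2 ) *7^( - 1)*43^1*251^1*373^( - 1) = - 10793/10444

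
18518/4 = 4629 + 1/2 = 4629.50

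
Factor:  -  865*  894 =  - 773310 =-2^1*3^1*5^1*149^1*173^1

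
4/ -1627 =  - 1 + 1623/1627 = - 0.00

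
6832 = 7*976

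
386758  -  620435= - 233677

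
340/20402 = 170/10201 = 0.02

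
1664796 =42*39638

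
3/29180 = 3/29180 = 0.00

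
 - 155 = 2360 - 2515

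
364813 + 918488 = 1283301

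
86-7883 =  - 7797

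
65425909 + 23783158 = 89209067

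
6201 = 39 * 159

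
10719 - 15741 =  - 5022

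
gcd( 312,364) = 52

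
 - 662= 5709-6371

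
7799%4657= 3142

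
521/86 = 521/86 = 6.06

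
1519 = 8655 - 7136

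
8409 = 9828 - 1419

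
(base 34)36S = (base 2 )111001110100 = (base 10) 3700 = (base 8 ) 7164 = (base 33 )3d4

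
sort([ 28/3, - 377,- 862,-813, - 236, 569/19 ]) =[ - 862 , - 813, - 377,-236,28/3,569/19 ] 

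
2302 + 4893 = 7195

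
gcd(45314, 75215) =1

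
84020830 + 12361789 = 96382619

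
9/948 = 3/316 = 0.01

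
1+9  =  10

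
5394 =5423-29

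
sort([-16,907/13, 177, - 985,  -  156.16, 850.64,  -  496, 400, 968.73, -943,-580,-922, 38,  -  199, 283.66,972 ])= [ -985,-943,  -  922,-580, - 496,-199, - 156.16 , - 16,38, 907/13,  177,283.66,  400,850.64,968.73, 972]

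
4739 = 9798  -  5059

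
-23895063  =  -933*25611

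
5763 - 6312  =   - 549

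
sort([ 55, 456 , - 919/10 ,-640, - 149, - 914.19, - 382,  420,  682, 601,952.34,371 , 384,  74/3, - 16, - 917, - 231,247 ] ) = [ - 917, - 914.19, - 640, - 382,-231, - 149, - 919/10, - 16 , 74/3, 55 , 247,371,384, 420,  456, 601 , 682,  952.34]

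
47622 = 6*7937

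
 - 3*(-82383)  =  247149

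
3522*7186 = 25309092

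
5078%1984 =1110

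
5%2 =1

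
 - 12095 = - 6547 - 5548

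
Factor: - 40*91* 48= - 174720  =  - 2^7*3^1*5^1*7^1 * 13^1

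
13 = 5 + 8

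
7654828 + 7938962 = 15593790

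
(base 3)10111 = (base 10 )94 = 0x5E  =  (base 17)59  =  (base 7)163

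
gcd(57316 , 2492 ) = 2492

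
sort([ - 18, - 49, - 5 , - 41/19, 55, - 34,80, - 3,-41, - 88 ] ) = [ - 88 ,  -  49, - 41,  -  34, - 18, - 5,-3, - 41/19, 55,80]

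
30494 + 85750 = 116244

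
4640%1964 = 712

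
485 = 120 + 365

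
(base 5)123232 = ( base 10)4817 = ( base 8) 11321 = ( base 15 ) 1662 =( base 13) 2267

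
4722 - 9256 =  -4534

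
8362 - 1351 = 7011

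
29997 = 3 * 9999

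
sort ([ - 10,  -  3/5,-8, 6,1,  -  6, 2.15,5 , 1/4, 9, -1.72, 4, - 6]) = [-10, - 8, - 6, - 6 , - 1.72, - 3/5,1/4 , 1 , 2.15, 4,5 , 6 , 9]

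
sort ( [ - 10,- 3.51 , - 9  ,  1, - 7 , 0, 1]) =[ - 10, - 9 , - 7, - 3.51, 0, 1, 1] 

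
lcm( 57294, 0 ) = 0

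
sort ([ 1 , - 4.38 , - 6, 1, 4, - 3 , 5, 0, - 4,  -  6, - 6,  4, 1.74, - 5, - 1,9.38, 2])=[ - 6, - 6,- 6,- 5, - 4.38, - 4, - 3, - 1 , 0, 1, 1, 1.74,2,4, 4, 5, 9.38]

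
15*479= 7185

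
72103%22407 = 4882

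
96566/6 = 48283/3 = 16094.33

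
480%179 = 122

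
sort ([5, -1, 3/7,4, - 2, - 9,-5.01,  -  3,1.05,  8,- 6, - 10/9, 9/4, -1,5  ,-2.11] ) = [-9, - 6,-5.01, - 3,-2.11, - 2,-10/9, - 1 , - 1,3/7, 1.05, 9/4, 4, 5,5,8] 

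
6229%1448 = 437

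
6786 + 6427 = 13213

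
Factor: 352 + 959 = 1311 = 3^1*19^1*23^1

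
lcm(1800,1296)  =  32400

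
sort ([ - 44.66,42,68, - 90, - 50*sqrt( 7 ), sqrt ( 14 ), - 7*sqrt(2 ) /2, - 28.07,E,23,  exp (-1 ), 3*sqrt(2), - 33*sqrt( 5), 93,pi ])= [ - 50*sqrt(7 ),-90,-33*sqrt( 5 ), - 44.66, - 28.07, -7*sqrt( 2)/2,  exp( -1) , E, pi,sqrt( 14 ),3* sqrt(2 ),23,42,68,93 ] 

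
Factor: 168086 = 2^1 * 229^1 *367^1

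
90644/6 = 15107+1/3 = 15107.33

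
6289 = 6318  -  29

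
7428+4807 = 12235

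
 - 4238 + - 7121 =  - 11359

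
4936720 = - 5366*(  -  920 )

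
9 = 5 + 4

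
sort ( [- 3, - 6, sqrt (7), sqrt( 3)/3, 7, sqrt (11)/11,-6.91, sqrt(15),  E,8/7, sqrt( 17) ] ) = [ - 6.91,  -  6, - 3,sqrt( 11)/11,sqrt( 3)/3,8/7, sqrt( 7 ) , E,  sqrt( 15),  sqrt ( 17),7] 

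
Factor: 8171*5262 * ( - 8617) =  - 370494825834 = -  2^1*3^1 * 7^1*877^1*1231^1*8171^1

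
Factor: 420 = 2^2 * 3^1*5^1*7^1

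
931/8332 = 931/8332 =0.11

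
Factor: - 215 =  -5^1*43^1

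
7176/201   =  35 + 47/67 = 35.70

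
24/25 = 24/25 =0.96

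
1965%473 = 73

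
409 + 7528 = 7937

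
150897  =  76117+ 74780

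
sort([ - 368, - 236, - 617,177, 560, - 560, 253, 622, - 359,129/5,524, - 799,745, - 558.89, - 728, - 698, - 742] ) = [ -799, - 742, - 728, - 698, - 617 , - 560,- 558.89, - 368, - 359,-236, 129/5, 177,253,524,  560,622, 745]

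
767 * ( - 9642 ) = -7395414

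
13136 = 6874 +6262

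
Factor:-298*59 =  - 2^1*59^1*149^1 = - 17582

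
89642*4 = 358568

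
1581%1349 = 232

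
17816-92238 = -74422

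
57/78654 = 19/26218 = 0.00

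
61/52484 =61/52484 = 0.00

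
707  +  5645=6352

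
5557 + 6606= 12163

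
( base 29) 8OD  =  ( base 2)1110100001101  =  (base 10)7437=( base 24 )cll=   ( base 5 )214222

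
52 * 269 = 13988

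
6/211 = 6/211 =0.03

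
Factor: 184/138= 2^2 * 3^( - 1 ) = 4/3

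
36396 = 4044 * 9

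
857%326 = 205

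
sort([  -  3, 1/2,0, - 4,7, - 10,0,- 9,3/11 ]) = [ - 10, - 9,-4,-3 , 0, 0,3/11,1/2,  7 ] 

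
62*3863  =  239506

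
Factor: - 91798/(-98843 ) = 2^1 * 7^1* 79^1*83^1 * 97^( -1 )*1019^ (- 1)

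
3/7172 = 3/7172 = 0.00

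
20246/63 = 321 + 23/63 = 321.37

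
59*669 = 39471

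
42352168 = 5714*7412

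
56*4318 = 241808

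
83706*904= 75670224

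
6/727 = 6/727=0.01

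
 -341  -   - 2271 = 1930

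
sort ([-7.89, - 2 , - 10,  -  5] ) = [ - 10, - 7.89,  -  5, - 2 ]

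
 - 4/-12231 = 4/12231 = 0.00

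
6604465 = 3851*1715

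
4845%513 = 228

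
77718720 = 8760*8872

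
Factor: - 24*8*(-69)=13248 = 2^6*3^2*23^1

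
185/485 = 37/97 = 0.38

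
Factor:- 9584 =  - 2^4*599^1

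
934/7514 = 467/3757 = 0.12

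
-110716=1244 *( - 89) 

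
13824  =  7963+5861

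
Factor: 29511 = 3^3  *1093^1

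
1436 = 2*718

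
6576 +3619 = 10195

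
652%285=82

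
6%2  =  0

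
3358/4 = 839 + 1/2 = 839.50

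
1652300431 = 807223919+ 845076512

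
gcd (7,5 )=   1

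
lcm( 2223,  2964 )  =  8892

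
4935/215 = 987/43 =22.95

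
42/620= 21/310 = 0.07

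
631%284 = 63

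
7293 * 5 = 36465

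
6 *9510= 57060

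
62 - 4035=-3973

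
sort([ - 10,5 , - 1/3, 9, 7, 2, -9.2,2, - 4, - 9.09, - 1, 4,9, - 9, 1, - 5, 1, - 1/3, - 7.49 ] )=[ - 10, - 9.2, - 9.09, - 9,-7.49 ,  -  5,  -  4, - 1, - 1/3, - 1/3,  1, 1,2,2,4, 5,7, 9, 9]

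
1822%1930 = 1822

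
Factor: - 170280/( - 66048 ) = 2^( - 6)*3^1*5^1*11^1 = 165/64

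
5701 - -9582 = 15283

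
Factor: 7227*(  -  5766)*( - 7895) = 2^1*3^3*5^1*11^1*31^2*73^1 *1579^1 = 328991613390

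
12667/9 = 1407 + 4/9 = 1407.44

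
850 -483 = 367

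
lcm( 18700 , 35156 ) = 878900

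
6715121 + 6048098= 12763219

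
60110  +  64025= 124135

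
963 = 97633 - 96670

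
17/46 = 17/46 = 0.37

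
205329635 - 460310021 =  - 254980386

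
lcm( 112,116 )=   3248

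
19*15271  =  290149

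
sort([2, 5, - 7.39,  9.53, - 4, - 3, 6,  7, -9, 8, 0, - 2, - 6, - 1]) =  [ - 9, - 7.39,-6, - 4, - 3, - 2, - 1, 0, 2,  5,6, 7,8,9.53]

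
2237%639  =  320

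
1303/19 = 68 + 11/19 = 68.58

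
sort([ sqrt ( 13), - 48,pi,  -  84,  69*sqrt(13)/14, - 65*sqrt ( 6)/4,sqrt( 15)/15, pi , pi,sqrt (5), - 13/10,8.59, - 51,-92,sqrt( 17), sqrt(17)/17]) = [ - 92, - 84,  -  51, - 48 ,- 65*sqrt ( 6 ) /4,-13/10,sqrt (17) /17, sqrt ( 15)/15, sqrt( 5 ),pi, pi,pi , sqrt( 13),  sqrt(17),8.59,69*sqrt (13)/14]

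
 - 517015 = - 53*9755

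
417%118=63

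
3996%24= 12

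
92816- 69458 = 23358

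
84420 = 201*420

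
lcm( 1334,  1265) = 73370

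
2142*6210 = 13301820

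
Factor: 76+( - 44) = 32 = 2^5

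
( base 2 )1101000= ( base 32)38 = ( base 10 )104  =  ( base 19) 59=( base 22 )4G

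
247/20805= 13/1095  =  0.01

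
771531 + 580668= 1352199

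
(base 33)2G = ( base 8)122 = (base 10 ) 82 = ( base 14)5c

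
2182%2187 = 2182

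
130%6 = 4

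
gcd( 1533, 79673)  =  1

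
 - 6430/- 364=3215/182 = 17.66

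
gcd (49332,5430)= 6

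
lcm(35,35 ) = 35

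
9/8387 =9/8387 =0.00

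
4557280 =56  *81380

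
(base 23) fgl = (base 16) 2084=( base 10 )8324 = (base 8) 20204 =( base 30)97E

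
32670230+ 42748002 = 75418232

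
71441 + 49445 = 120886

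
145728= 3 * 48576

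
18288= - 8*( - 2286 ) 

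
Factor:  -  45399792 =-2^4*3^1*17^1 * 23^1*41^1 *59^1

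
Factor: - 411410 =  - 2^1  *5^1*41141^1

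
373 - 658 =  - 285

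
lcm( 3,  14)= 42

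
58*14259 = 827022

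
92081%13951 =8375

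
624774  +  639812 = 1264586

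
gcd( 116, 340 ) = 4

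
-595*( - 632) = 376040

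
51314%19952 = 11410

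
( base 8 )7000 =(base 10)3584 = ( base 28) 4g0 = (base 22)78k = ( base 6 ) 24332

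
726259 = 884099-157840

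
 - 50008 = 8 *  ( - 6251)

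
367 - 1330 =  - 963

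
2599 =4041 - 1442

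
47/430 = 47/430 = 0.11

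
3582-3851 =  - 269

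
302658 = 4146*73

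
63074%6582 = 3836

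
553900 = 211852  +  342048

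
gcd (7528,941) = 941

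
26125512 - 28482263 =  - 2356751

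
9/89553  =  3/29851 = 0.00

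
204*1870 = 381480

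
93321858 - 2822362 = 90499496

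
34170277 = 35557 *961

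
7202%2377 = 71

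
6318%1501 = 314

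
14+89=103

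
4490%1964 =562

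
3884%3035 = 849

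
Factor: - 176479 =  - 23^1*7673^1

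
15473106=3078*5027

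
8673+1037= 9710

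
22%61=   22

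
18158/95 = 18158/95 = 191.14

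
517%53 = 40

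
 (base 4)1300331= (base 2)1110000111101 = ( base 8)16075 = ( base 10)7229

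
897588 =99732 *9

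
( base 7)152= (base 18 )4e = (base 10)86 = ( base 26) 38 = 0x56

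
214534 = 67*3202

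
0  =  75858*0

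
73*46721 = 3410633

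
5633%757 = 334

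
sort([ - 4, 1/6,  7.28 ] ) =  [ - 4,1/6,7.28 ] 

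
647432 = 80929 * 8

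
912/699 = 1 + 71/233 =1.30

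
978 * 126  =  123228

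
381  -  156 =225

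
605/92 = 6 + 53/92 = 6.58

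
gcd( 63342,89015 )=1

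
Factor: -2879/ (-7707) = 3^ (-1)*7^( - 1 )*367^ ( - 1)*2879^1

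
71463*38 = 2715594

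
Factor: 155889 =3^2 * 17321^1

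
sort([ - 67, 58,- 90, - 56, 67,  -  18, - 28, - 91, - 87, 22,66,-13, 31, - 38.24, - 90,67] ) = [ - 91, - 90, - 90, - 87, - 67 ,-56, - 38.24, - 28 , - 18 , - 13,22, 31,58,66,67, 67]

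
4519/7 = 645 + 4/7 = 645.57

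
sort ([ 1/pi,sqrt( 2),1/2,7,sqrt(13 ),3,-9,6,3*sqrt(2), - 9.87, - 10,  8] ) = [ - 10, - 9.87, - 9,1/pi, 1/2,sqrt( 2), 3,sqrt( 13), 3  *sqrt( 2 ),6,7,8]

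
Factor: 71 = 71^1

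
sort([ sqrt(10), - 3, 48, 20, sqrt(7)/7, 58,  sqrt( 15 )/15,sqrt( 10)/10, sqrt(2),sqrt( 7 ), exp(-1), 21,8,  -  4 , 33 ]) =[ - 4,- 3, sqrt(15 )/15, sqrt( 10) /10,exp( - 1), sqrt(7)/7,sqrt ( 2),sqrt( 7 ),sqrt(  10),8 , 20,21,  33, 48, 58 ] 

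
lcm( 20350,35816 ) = 895400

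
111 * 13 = 1443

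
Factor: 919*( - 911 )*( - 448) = 375069632 = 2^6*7^1*911^1*919^1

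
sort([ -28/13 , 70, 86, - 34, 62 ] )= [ - 34,  -  28/13,  62,70, 86]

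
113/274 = 113/274 = 0.41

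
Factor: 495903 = 3^1* 23^1 * 7187^1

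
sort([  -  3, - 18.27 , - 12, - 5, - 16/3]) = [  -  18.27, - 12, - 16/3, - 5, - 3 ] 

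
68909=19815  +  49094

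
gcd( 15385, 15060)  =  5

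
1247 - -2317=3564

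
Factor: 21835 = 5^1*11^1 *397^1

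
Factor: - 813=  - 3^1*271^1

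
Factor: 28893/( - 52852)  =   - 2^(-2 )*3^1*73^( - 1 )*181^( - 1)*9631^1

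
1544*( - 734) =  - 1133296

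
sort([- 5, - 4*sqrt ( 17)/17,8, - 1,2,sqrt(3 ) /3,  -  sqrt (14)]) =[-5,  -  sqrt(14 ),-1, - 4 * sqrt(17)/17 , sqrt (3)/3 , 2,8]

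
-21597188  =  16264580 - 37861768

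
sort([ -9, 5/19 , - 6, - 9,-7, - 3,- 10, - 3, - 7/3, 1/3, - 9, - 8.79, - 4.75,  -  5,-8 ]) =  [- 10,  -  9 , - 9, - 9, -8.79 , - 8,-7 , - 6 , - 5,  -  4.75,-3, - 3, - 7/3, 5/19, 1/3]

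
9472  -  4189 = 5283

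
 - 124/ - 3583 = 124/3583 = 0.03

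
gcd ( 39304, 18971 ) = 1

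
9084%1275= 159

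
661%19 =15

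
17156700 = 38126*450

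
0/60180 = 0 = 0.00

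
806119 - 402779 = 403340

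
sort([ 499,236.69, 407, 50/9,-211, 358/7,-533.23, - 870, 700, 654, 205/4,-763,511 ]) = [ - 870, - 763 , - 533.23, - 211, 50/9,358/7, 205/4, 236.69, 407, 499, 511, 654,  700]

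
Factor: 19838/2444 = 763/94 = 2^( - 1 )*7^1*47^(-1)*109^1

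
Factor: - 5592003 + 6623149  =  2^1 *541^1*953^1= 1031146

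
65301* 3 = 195903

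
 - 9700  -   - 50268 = 40568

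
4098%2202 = 1896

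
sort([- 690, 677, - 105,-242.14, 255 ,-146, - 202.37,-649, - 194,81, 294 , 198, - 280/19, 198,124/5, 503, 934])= [ - 690, - 649, - 242.14,-202.37, - 194, - 146,  -  105,-280/19,124/5,  81,  198, 198, 255,294, 503,677,934 ]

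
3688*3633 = 13398504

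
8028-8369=  -  341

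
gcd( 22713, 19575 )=3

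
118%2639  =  118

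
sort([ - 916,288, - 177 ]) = [ - 916, - 177,288]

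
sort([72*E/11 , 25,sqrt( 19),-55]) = [ -55,sqrt( 19),72*E/11, 25 ] 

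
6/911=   6/911 =0.01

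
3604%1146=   166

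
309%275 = 34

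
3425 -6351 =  - 2926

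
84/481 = 84/481 = 0.17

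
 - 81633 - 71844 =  - 153477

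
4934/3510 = 2467/1755 = 1.41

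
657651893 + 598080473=1255732366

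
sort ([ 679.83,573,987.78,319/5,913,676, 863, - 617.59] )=[-617.59,319/5, 573,676, 679.83,863,913, 987.78]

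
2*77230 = 154460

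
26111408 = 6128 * 4261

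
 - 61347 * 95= -5827965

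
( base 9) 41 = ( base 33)14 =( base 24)1d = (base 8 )45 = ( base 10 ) 37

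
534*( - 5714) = - 3051276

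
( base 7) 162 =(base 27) 3c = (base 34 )2p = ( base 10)93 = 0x5D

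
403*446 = 179738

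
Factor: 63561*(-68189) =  - 3^1 * 11^1*6199^1*21187^1 = - 4334161029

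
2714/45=2714/45  =  60.31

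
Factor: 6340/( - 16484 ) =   -  5/13 = - 5^1 * 13^( - 1) 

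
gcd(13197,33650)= 1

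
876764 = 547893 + 328871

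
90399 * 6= 542394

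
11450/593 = 11450/593 = 19.31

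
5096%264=80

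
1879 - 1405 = 474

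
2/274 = 1/137 = 0.01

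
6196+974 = 7170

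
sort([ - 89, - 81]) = [  -  89, -81]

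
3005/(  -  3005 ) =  - 1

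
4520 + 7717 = 12237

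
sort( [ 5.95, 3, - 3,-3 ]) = [ - 3  , - 3,  3, 5.95 ]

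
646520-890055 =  - 243535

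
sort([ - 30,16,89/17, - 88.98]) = [ - 88.98, - 30,89/17,16 ]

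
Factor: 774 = 2^1*3^2 * 43^1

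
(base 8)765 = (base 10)501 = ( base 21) 12i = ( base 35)EB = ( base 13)2c7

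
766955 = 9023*85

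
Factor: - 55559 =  - 7^1*7937^1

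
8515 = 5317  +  3198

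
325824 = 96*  3394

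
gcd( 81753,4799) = 1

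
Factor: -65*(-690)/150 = 13^1 * 23^1 = 299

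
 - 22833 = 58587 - 81420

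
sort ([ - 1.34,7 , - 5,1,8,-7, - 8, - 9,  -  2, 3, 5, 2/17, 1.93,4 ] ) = [ - 9, - 8, - 7,-5 , - 2, - 1.34, 2/17,1,1.93,3,4,5 , 7,8] 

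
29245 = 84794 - 55549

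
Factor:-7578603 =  - 3^4*93563^1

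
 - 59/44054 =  - 1 + 43995/44054= -0.00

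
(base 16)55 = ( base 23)3g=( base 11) 78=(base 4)1111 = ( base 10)85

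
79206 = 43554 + 35652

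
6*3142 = 18852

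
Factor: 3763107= 3^2*317^1*1319^1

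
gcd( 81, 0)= 81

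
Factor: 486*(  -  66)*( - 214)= 2^3*3^6*11^1 * 107^1 = 6864264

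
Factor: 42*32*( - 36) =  - 2^8*3^3*7^1 = - 48384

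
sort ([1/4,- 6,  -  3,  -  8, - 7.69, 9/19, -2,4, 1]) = [ - 8, - 7.69, -6,-3,-2, 1/4, 9/19, 1, 4]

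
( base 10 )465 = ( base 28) GH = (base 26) HN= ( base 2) 111010001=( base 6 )2053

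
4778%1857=1064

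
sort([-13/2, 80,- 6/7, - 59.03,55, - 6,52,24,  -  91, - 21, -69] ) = [  -  91,-69, - 59.03, - 21, - 13/2, - 6,  -  6/7, 24, 52,55, 80] 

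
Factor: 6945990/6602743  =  2^1 * 3^1 * 5^1*7^ ( - 1) * 231533^1*943249^( - 1)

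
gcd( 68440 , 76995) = 8555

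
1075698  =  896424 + 179274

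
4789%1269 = 982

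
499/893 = 499/893 =0.56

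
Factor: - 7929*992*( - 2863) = 2^5*3^2*7^1*31^1*409^1*881^1 = 22519121184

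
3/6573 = 1/2191 =0.00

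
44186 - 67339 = -23153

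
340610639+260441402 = 601052041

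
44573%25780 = 18793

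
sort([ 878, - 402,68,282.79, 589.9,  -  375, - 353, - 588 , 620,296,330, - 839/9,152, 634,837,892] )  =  [-588, - 402, - 375,-353, - 839/9, 68,152 , 282.79, 296, 330,589.9,620,634, 837,  878,892 ]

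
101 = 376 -275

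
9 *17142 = 154278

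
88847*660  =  58639020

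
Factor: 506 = 2^1*11^1*23^1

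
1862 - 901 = 961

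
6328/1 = 6328 = 6328.00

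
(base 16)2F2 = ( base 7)2125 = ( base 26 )130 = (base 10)754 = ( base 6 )3254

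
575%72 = 71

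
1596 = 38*42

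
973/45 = 973/45 = 21.62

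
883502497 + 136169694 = 1019672191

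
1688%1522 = 166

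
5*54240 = 271200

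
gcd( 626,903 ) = 1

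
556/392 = 139/98 = 1.42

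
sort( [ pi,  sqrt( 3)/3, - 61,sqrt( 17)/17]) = [-61, sqrt (17)/17, sqrt( 3)/3, pi ]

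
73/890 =73/890 = 0.08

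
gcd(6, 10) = 2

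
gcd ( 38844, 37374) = 6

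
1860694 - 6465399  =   - 4604705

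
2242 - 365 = 1877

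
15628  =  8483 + 7145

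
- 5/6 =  - 1+ 1/6 = - 0.83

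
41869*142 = 5945398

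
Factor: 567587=19^1*29873^1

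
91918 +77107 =169025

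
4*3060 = 12240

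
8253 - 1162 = 7091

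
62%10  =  2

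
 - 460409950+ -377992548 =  - 838402498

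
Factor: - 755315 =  - 5^1*11^1 * 31^1 * 443^1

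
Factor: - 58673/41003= - 23^1*131^( - 1 )*313^( - 1)*2551^1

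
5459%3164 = 2295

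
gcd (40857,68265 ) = 3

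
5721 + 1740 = 7461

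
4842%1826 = 1190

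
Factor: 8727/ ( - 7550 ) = -2^( - 1) * 3^1*5^( - 2 )  *151^ (  -  1 )*2909^1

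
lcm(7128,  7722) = 92664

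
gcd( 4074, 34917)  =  3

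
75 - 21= 54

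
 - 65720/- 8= 8215/1 = 8215.00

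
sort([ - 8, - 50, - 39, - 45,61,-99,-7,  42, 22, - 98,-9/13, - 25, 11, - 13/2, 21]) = [ - 99, - 98,-50, - 45, - 39, - 25, - 8, - 7, - 13/2, - 9/13 , 11, 21, 22,42, 61] 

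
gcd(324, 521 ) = 1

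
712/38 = 18+14/19 =18.74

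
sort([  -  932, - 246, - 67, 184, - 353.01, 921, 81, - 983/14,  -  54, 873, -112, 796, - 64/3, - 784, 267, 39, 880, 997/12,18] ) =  [ - 932,- 784,- 353.01 ,  -  246, - 112, - 983/14,-67, - 54,-64/3,18, 39,81, 997/12,184, 267, 796 , 873, 880,921 ] 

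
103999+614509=718508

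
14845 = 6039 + 8806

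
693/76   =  693/76= 9.12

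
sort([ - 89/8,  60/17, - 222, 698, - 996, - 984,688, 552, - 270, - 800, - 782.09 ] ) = [ - 996, - 984, - 800, - 782.09, - 270, - 222,  -  89/8,60/17 , 552,688,698] 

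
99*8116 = 803484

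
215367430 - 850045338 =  - 634677908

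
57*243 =13851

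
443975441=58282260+385693181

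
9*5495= 49455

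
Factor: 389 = 389^1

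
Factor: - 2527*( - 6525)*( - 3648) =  -2^6*3^3*5^2*7^1*19^3*29^1 = - 60150686400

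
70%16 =6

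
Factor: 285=3^1*5^1*19^1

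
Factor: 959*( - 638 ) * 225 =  - 2^1*3^2*5^2*7^1*11^1*29^1*137^1 =- 137664450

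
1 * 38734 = 38734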